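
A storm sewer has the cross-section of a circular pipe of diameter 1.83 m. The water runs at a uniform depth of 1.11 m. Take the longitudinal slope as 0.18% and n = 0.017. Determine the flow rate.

For a circular section of diameter D = 1.83 m at depth y = 1.11 m, the central angle is θ = 2 arccos(1 − 2y/D) = 3.571 rad. Then A = (D²/8)(θ − sin θ) = 1.669 m² and P = Dθ/2 = 3.268 m.
Hydraulic radius R = A/P = 1.669/3.268 = 0.5109 m.
Manning's equation: Q = (1/n) A R^(2/3) S^(1/2) = (1/0.017) × 1.669 × 0.5109^(2/3) × 0.0018^(1/2) = 2.66 m³/s.

Q = 2.66 m³/s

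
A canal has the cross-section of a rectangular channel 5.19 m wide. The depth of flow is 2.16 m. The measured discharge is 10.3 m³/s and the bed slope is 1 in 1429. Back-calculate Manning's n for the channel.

Flow area A = b·y = 5.19 × 2.16 = 11.21 m². Wetted perimeter P = b + 2y = 5.19 + 2×2.16 = 9.51 m.
Hydraulic radius R = A/P = 11.21/9.51 = 1.179 m.
Rearranging Manning's equation: n = (1/Q) A R^(2/3) S^(1/2) = (1/10.3) × 11.21 × 1.179^(2/3) × √0.0006998 = 0.0321.

n = 0.0321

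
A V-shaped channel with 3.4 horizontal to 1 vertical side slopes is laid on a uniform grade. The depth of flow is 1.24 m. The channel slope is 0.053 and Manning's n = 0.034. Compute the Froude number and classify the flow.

For a triangular section with side slope z = 3.4: A = zy² = 3.4×1.24² = 5.228 m²; P = 2y√(1+z²) = 2×1.24×3.544 = 8.789 m.
Hydraulic radius R = A/P = 5.228/8.789 = 0.5948 m.
V = (1/n) R^(2/3) √S = (1/0.034) × 0.5948^(2/3) × √0.053 = 4.789 m/s. Hydraulic depth D_h = A/T = 5.228/8.432 = 0.62 m.
Froude number Fr = V/√(g·D_h) = 4.789/√(9.81×0.62) = 1.94, which is greater than 1, so the flow is supercritical.

supercritical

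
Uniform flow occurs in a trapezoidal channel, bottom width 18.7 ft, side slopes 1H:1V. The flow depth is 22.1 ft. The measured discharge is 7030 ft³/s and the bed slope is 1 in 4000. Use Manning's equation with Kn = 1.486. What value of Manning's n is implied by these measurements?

With bottom width b = 18.7 ft and side slope z = 1: A = (b + zy)y = (18.7 + 1×22.1)×22.1 = 901.7 ft²; P = b + 2y√(1+z²) = 18.7 + 2×22.1×1.414 = 81.21 ft.
Hydraulic radius R = A/P = 901.7/81.21 = 11.1 ft.
Rearranging Manning's equation: n = (1.486/Q) A R^(2/3) S^(1/2) = (1.486/7030) × 901.7 × 11.1^(2/3) × √0.00025 = 0.015.

n = 0.015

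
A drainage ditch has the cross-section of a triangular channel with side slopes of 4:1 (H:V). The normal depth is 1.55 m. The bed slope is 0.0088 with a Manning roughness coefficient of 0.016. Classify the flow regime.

For a triangular section with side slope z = 4: A = zy² = 4×1.55² = 9.61 m²; P = 2y√(1+z²) = 2×1.55×4.123 = 12.78 m.
Hydraulic radius R = A/P = 9.61/12.78 = 0.7519 m.
V = (1/n) R^(2/3) √S = (1/0.016) × 0.7519^(2/3) × √0.0088 = 4.848 m/s. Hydraulic depth D_h = A/T = 9.61/12.4 = 0.775 m.
Froude number Fr = V/√(g·D_h) = 4.848/√(9.81×0.775) = 1.76, which is greater than 1, so the flow is supercritical.

supercritical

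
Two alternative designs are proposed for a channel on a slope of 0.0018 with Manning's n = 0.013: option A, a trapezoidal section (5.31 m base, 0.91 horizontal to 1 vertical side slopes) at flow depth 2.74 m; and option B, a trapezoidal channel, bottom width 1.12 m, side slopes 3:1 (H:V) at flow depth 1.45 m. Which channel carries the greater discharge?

channel A

Channel A: With bottom width b = 5.31 m and side slope z = 0.91: A = (b + zy)y = (5.31 + 0.91×2.74)×2.74 = 21.38 m²; P = b + 2y√(1+z²) = 5.31 + 2×2.74×1.352 = 12.72 m. Hydraulic radius R = A/P = 21.38/12.72 = 1.681 m. Q_A = (1/0.013)·21.38·1.681^(2/3)·√0.0018 = 98.65 m³/s.
Channel B: With bottom width b = 1.12 m and side slope z = 3: A = (b + zy)y = (1.12 + 3×1.45)×1.45 = 7.931 m²; P = b + 2y√(1+z²) = 1.12 + 2×1.45×3.162 = 10.29 m. Hydraulic radius R = A/P = 7.931/10.29 = 0.7708 m. Q_B = (1/0.013)·7.931·0.7708^(2/3)·√0.0018 = 21.76 m³/s.
Q_A = 98.65 m³/s vs Q_B = 21.76 m³/s, so channel A carries more.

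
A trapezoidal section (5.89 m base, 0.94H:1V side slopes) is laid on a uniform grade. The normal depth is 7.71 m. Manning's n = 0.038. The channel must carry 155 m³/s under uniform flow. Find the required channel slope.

S = 0.000582

With bottom width b = 5.89 m and side slope z = 0.94: A = (b + zy)y = (5.89 + 0.94×7.71)×7.71 = 101.3 m²; P = b + 2y√(1+z²) = 5.89 + 2×7.71×1.372 = 27.05 m.
Hydraulic radius R = A/P = 101.3/27.05 = 3.744 m.
From Manning's equation, S = [nQ / (1 A R^(2/3))]² = [0.038 × 155 / (1 × 101.3 × 3.744^(2/3))]² = 0.000582.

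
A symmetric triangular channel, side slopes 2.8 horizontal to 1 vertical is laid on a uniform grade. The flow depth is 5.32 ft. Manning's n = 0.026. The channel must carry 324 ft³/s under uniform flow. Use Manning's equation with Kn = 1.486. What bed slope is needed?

S = 0.0015

For a triangular section with side slope z = 2.8: A = zy² = 2.8×5.32² = 79.25 ft²; P = 2y√(1+z²) = 2×5.32×2.973 = 31.63 ft.
Hydraulic radius R = A/P = 79.25/31.63 = 2.505 ft.
From Manning's equation, S = [nQ / (1.486 A R^(2/3))]² = [0.026 × 324 / (1.486 × 79.25 × 2.505^(2/3))]² = 0.0015.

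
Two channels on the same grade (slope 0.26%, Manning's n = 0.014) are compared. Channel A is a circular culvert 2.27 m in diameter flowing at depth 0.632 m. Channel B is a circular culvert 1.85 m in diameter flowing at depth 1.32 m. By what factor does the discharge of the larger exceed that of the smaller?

2.94

Channel A: For a circular section of diameter D = 2.27 m at depth y = 0.632 m, the central angle is θ = 2 arccos(1 − 2y/D) = 2.223 rad. Then A = (D²/8)(θ − sin θ) = 0.9203 m² and P = Dθ/2 = 2.523 m. Hydraulic radius R = A/P = 0.9203/2.523 = 0.3647 m. Q_A = (1/0.014)·0.9203·0.3647^(2/3)·√0.0026 = 1.711 m³/s.
Channel B: For a circular section of diameter D = 1.85 m at depth y = 1.32 m, the central angle is θ = 2 arccos(1 − 2y/D) = 4.024 rad. Then A = (D²/8)(θ − sin θ) = 2.052 m² and P = Dθ/2 = 3.722 m. Hydraulic radius R = A/P = 2.052/3.722 = 0.5513 m. Q_B = (1/0.014)·2.052·0.5513^(2/3)·√0.0026 = 5.024 m³/s.
The larger discharge is 5.024 m³/s and the smaller is 1.711 m³/s; the ratio is 2.94.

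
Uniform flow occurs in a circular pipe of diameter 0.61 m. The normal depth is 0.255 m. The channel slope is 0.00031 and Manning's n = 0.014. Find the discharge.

For a circular section of diameter D = 0.61 m at depth y = 0.255 m, the central angle is θ = 2 arccos(1 − 2y/D) = 2.812 rad. Then A = (D²/8)(θ − sin θ) = 0.1158 m² and P = Dθ/2 = 0.8577 m.
Hydraulic radius R = A/P = 0.1158/0.8577 = 0.135 m.
Manning's equation: Q = (1/n) A R^(2/3) S^(1/2) = (1/0.014) × 0.1158 × 0.135^(2/3) × 0.00031^(1/2) = 0.0383 m³/s.

Q = 0.0383 m³/s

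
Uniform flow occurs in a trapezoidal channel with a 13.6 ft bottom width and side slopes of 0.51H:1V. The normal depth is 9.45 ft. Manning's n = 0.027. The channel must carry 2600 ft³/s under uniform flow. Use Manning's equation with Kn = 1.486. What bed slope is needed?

S = 0.00862

With bottom width b = 13.6 ft and side slope z = 0.51: A = (b + zy)y = (13.6 + 0.51×9.45)×9.45 = 174.1 ft²; P = b + 2y√(1+z²) = 13.6 + 2×9.45×1.123 = 34.82 ft.
Hydraulic radius R = A/P = 174.1/34.82 = 5 ft.
From Manning's equation, S = [nQ / (1.486 A R^(2/3))]² = [0.027 × 2600 / (1.486 × 174.1 × 5^(2/3))]² = 0.00862.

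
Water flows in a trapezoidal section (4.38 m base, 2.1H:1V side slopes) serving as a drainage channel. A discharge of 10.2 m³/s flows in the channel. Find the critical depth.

At critical depth, Q² T / (g A³) = 1, i.e. A³/T = Q²/g = 10.2²/9.81 = 10.61.
Trying y = 0.907 m: A³/T = 22.62 — high.
Trying y = 0.504 m: A³/T = 3.17 — low.
Trying y = 0.726 m: A³/T = 10.6 — matches.

y_c = 0.726 m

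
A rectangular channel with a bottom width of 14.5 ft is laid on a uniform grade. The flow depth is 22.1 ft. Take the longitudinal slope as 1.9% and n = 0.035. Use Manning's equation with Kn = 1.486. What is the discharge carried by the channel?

Q = 5810 ft³/s

Flow area A = b·y = 14.5 × 22.1 = 320.5 ft². Wetted perimeter P = b + 2y = 14.5 + 2×22.1 = 58.7 ft.
Hydraulic radius R = A/P = 320.5/58.7 = 5.459 ft.
Manning's equation: Q = (1.486/n) A R^(2/3) S^(1/2) = (1.486/0.035) × 320.5 × 5.459^(2/3) × 0.019^(1/2) = 5810 ft³/s.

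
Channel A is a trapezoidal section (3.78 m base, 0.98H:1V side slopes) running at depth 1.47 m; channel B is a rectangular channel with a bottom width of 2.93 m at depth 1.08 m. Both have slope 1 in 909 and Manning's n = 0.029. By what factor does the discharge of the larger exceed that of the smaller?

3.27

Channel A: With bottom width b = 3.78 m and side slope z = 0.98: A = (b + zy)y = (3.78 + 0.98×1.47)×1.47 = 7.674 m²; P = b + 2y√(1+z²) = 3.78 + 2×1.47×1.4 = 7.896 m. Hydraulic radius R = A/P = 7.674/7.896 = 0.9719 m. Q_A = (1/0.029)·7.674·0.9719^(2/3)·√0.0011 = 8.612 m³/s.
Channel B: Flow area A = b·y = 2.93 × 1.08 = 3.164 m². Wetted perimeter P = b + 2y = 2.93 + 2×1.08 = 5.09 m. Hydraulic radius R = A/P = 3.164/5.09 = 0.6217 m. Q_B = (1/0.029)·3.164·0.6217^(2/3)·√0.0011 = 2.636 m³/s.
The larger discharge is 8.612 m³/s and the smaller is 2.636 m³/s; the ratio is 3.27.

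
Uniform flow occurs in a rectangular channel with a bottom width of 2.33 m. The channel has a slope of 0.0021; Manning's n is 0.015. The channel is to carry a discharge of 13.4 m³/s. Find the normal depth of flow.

Manning's equation rearranged: A R^(2/3) = nQ / (1·√S) = 0.015 × 13.4 / (√0.0021) = 4.386.
Try y = 2.02 m: A R^(2/3) = 3.847 — low.
Try y = 2.58 m: A R^(2/3) = 5.192 — high.
Try y = 2.25 m: A R^(2/3) = 4.395 — matches.

y_n = 2.25 m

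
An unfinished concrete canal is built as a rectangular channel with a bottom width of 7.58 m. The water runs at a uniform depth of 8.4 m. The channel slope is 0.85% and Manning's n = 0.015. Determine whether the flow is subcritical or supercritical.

Flow area A = b·y = 7.58 × 8.4 = 63.67 m². Wetted perimeter P = b + 2y = 7.58 + 2×8.4 = 24.38 m.
Hydraulic radius R = A/P = 63.67/24.38 = 2.612 m.
V = (1/n) R^(2/3) √S = (1/0.015) × 2.612^(2/3) × √0.0085 = 11.66 m/s. Hydraulic depth D_h = A/T = 63.67/7.58 = 8.4 m.
Froude number Fr = V/√(g·D_h) = 11.66/√(9.81×8.4) = 1.28, which is greater than 1, so the flow is supercritical.

supercritical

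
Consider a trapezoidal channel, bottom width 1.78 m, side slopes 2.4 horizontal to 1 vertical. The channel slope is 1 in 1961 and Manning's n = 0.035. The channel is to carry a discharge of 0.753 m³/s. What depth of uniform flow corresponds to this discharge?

Manning's equation rearranged: A R^(2/3) = nQ / (1·√S) = 0.035 × 0.753 / (√0.0005099) = 1.167.
Try y = 0.549 m: A R^(2/3) = 0.8716 — too small.
Try y = 0.813 m: A R^(2/3) = 1.924 — too large.
Try y = 0.636 m: A R^(2/3) = 1.167 — matches.

y_n = 0.636 m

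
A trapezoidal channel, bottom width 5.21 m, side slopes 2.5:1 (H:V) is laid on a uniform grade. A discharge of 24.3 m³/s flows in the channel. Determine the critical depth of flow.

At critical depth, Q² T / (g A³) = 1, i.e. A³/T = Q²/g = 24.3²/9.81 = 60.19.
Try y = 0.763 m: A³/T = 17.75 — low.
Try y = 1.34 m: A³/T = 126.7 — high.
Try y = 1.09 m: A³/T = 60.7 — close enough.

y_c = 1.09 m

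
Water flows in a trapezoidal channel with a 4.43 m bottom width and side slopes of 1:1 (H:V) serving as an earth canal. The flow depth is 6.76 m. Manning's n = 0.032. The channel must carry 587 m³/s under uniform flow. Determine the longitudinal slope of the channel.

S = 0.013

With bottom width b = 4.43 m and side slope z = 1: A = (b + zy)y = (4.43 + 1×6.76)×6.76 = 75.64 m²; P = b + 2y√(1+z²) = 4.43 + 2×6.76×1.414 = 23.55 m.
Hydraulic radius R = A/P = 75.64/23.55 = 3.212 m.
From Manning's equation, S = [nQ / (1 A R^(2/3))]² = [0.032 × 587 / (1 × 75.64 × 3.212^(2/3))]² = 0.013.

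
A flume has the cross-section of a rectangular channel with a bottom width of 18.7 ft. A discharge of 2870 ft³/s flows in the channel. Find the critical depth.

For a rectangular channel, critical depth y_c = (q²/g)^(1/3) where q = Q/b = 2870/18.7 = 153.5 ft²/s.
So y_c = (153.5²/32.2)^(1/3) = 9.01 ft.

y_c = 9.01 ft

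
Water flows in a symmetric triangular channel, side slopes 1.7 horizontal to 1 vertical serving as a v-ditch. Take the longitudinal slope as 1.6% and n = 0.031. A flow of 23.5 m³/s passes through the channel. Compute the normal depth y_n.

y_n = 1.95 m

Manning's equation rearranged: A R^(2/3) = nQ / (1·√S) = 0.031 × 23.5 / (√0.016) = 5.759.
At y = 2.16 m: A R^(2/3) = 7.562 — over.
At y = 1.95 m: A R^(2/3) = 5.757 — close enough.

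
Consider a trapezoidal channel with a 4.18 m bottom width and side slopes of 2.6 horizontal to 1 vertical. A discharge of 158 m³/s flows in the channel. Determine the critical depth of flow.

At critical depth, Q² T / (g A³) = 1, i.e. A³/T = Q²/g = 158²/9.81 = 2545.
Trying y = 2.48 m: A³/T = 1072 — short.
Trying y = 3.41 m: A³/T = 4018 — over.
Trying y = 3.06 m: A³/T = 2549 — close enough.

y_c = 3.06 m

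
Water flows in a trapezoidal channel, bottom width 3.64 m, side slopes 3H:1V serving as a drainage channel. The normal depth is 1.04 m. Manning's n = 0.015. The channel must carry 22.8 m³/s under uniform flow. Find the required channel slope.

With bottom width b = 3.64 m and side slope z = 3: A = (b + zy)y = (3.64 + 3×1.04)×1.04 = 7.03 m²; P = b + 2y√(1+z²) = 3.64 + 2×1.04×3.162 = 10.22 m.
Hydraulic radius R = A/P = 7.03/10.22 = 0.6881 m.
From Manning's equation, S = [nQ / (1 A R^(2/3))]² = [0.015 × 22.8 / (1 × 7.03 × 0.6881^(2/3))]² = 0.0039.

S = 0.0039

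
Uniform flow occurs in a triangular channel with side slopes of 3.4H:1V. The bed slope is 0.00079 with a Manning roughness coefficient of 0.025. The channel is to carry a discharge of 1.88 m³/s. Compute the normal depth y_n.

y_n = 0.921 m

Manning's equation rearranged: A R^(2/3) = nQ / (1·√S) = 0.025 × 1.88 / (√0.00079) = 1.672.
Trying y = 0.648 m: A R^(2/3) = 0.6551 — too small.
Trying y = 0.921 m: A R^(2/3) = 1.673 — matches.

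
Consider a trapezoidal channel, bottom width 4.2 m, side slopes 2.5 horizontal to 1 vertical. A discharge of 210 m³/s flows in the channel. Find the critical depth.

y_c = 3.54 m

At critical depth, Q² T / (g A³) = 1, i.e. A³/T = Q²/g = 210²/9.81 = 4495.
Try y = 4.11 m: A³/T = 8508 — high.
Try y = 3.54 m: A³/T = 4502 — close enough.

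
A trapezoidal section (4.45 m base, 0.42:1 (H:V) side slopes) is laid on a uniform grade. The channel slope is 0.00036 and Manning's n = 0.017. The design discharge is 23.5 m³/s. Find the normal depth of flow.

Manning's equation rearranged: A R^(2/3) = nQ / (1·√S) = 0.017 × 23.5 / (√0.00036) = 21.06.
Try y = 3.37 m: A R^(2/3) = 27.94 — high.
Try y = 2.84 m: A R^(2/3) = 21.1 — close enough.

y_n = 2.84 m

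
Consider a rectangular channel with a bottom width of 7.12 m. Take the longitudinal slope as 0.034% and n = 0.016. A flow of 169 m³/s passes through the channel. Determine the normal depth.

Manning's equation rearranged: A R^(2/3) = nQ / (1·√S) = 0.016 × 169 / (√0.00034) = 146.6.
At y = 8.55 m: A R^(2/3) = 112.5 — low.
At y = 11.9 m: A R^(2/3) = 165.9 — high.
At y = 10.7 m: A R^(2/3) = 146.7 — matches.

y_n = 10.7 m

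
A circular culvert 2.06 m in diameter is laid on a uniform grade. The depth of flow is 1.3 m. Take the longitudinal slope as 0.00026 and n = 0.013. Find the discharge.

For a circular section of diameter D = 2.06 m at depth y = 1.3 m, the central angle is θ = 2 arccos(1 − 2y/D) = 3.672 rad. Then A = (D²/8)(θ − sin θ) = 2.216 m² and P = Dθ/2 = 3.782 m.
Hydraulic radius R = A/P = 2.216/3.782 = 0.586 m.
Manning's equation: Q = (1/n) A R^(2/3) S^(1/2) = (1/0.013) × 2.216 × 0.586^(2/3) × 0.00026^(1/2) = 1.92 m³/s.

Q = 1.92 m³/s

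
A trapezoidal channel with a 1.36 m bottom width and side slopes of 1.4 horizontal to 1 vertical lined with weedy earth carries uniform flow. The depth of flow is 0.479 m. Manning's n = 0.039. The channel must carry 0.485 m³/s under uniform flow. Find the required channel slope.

With bottom width b = 1.36 m and side slope z = 1.4: A = (b + zy)y = (1.36 + 1.4×0.479)×0.479 = 0.9727 m²; P = b + 2y√(1+z²) = 1.36 + 2×0.479×1.72 = 3.008 m.
Hydraulic radius R = A/P = 0.9727/3.008 = 0.3233 m.
From Manning's equation, S = [nQ / (1 A R^(2/3))]² = [0.039 × 0.485 / (1 × 0.9727 × 0.3233^(2/3))]² = 0.0017.

S = 0.0017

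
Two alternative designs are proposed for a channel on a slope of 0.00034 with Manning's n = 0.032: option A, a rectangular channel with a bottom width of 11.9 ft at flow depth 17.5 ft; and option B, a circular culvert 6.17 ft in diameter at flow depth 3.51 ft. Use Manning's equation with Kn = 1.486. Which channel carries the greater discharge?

Channel A: Flow area A = b·y = 11.9 × 17.5 = 208.2 ft². Wetted perimeter P = b + 2y = 11.9 + 2×17.5 = 46.9 ft. Hydraulic radius R = A/P = 208.2/46.9 = 4.44 ft. Q_A = (1.486/0.032)·208.2·4.44^(2/3)·√0.00034 = 481.7 ft³/s.
Channel B: For a circular section of diameter D = 6.17 ft at depth y = 3.51 ft, the central angle is θ = 2 arccos(1 − 2y/D) = 3.418 rad. Then A = (D²/8)(θ − sin θ) = 17.56 ft² and P = Dθ/2 = 10.54 ft. Hydraulic radius R = A/P = 17.56/10.54 = 1.666 ft. Q_B = (1.486/0.032)·17.56·1.666^(2/3)·√0.00034 = 21.13 ft³/s.
Q_A = 481.7 ft³/s vs Q_B = 21.13 ft³/s, so channel A carries more.

channel A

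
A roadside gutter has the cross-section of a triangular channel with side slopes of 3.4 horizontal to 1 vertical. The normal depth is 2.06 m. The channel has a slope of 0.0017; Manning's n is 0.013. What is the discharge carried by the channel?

Q = 45.4 m³/s

For a triangular section with side slope z = 3.4: A = zy² = 3.4×2.06² = 14.43 m²; P = 2y√(1+z²) = 2×2.06×3.544 = 14.6 m.
Hydraulic radius R = A/P = 14.43/14.6 = 0.9881 m.
Manning's equation: Q = (1/n) A R^(2/3) S^(1/2) = (1/0.013) × 14.43 × 0.9881^(2/3) × 0.0017^(1/2) = 45.4 m³/s.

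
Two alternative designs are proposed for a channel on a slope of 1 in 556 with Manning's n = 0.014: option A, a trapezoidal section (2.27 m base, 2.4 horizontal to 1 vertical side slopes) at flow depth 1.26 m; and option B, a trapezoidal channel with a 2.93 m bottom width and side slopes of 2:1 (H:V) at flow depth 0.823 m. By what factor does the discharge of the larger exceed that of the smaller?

2.14

Channel A: With bottom width b = 2.27 m and side slope z = 2.4: A = (b + zy)y = (2.27 + 2.4×1.26)×1.26 = 6.67 m²; P = b + 2y√(1+z²) = 2.27 + 2×1.26×2.6 = 8.822 m. Hydraulic radius R = A/P = 6.67/8.822 = 0.7561 m. Q_A = (1/0.014)·6.67·0.7561^(2/3)·√0.001799 = 16.77 m³/s.
Channel B: With bottom width b = 2.93 m and side slope z = 2: A = (b + zy)y = (2.93 + 2×0.823)×0.823 = 3.766 m²; P = b + 2y√(1+z²) = 2.93 + 2×0.823×2.236 = 6.611 m. Hydraulic radius R = A/P = 3.766/6.611 = 0.5697 m. Q_B = (1/0.014)·3.766·0.5697^(2/3)·√0.001799 = 7.84 m³/s.
The larger discharge is 16.77 m³/s and the smaller is 7.84 m³/s; the ratio is 2.14.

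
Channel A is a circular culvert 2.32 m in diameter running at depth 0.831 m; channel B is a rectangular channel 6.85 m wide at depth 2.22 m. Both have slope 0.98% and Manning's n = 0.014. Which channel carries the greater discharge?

Channel A: For a circular section of diameter D = 2.32 m at depth y = 0.831 m, the central angle is θ = 2 arccos(1 − 2y/D) = 2.566 rad. Then A = (D²/8)(θ − sin θ) = 1.361 m² and P = Dθ/2 = 2.977 m. Hydraulic radius R = A/P = 1.361/2.977 = 0.4571 m. Q_A = (1/0.014)·1.361·0.4571^(2/3)·√0.0098 = 5.709 m³/s.
Channel B: Flow area A = b·y = 6.85 × 2.22 = 15.21 m². Wetted perimeter P = b + 2y = 6.85 + 2×2.22 = 11.29 m. Hydraulic radius R = A/P = 15.21/11.29 = 1.347 m. Q_B = (1/0.014)·15.21·1.347^(2/3)·√0.0098 = 131.1 m³/s.
Q_A = 5.709 m³/s vs Q_B = 131.1 m³/s, so channel B carries more.

channel B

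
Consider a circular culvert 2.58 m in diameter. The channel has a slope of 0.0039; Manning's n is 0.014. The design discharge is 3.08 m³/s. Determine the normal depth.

Manning's equation rearranged: A R^(2/3) = nQ / (1·√S) = 0.014 × 3.08 / (√0.0039) = 0.6905.
Try y = 0.925 m: A R^(2/3) = 1.074 — over.
Try y = 0.735 m: A R^(2/3) = 0.6912 — ≈ 0.6905.

y_n = 0.735 m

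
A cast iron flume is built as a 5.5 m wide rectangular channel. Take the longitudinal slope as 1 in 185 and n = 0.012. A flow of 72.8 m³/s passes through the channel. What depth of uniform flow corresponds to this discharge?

Manning's equation rearranged: A R^(2/3) = nQ / (1·√S) = 0.012 × 72.8 / (√0.005405) = 11.88.
At y = 1.48 m: A R^(2/3) = 7.933 — too small.
At y = 2.45 m: A R^(2/3) = 16.01 — too large.
At y = 1.97 m: A R^(2/3) = 11.88 — matches.

y_n = 1.97 m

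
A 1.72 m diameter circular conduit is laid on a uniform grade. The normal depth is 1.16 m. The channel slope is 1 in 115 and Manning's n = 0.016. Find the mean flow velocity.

V = 3.69 m/s

For a circular section of diameter D = 1.72 m at depth y = 1.16 m, the central angle is θ = 2 arccos(1 − 2y/D) = 3.854 rad. Then A = (D²/8)(θ − sin θ) = 1.667 m² and P = Dθ/2 = 3.315 m.
Hydraulic radius R = A/P = 1.667/3.315 = 0.5029 m.
From Manning's equation, V = (1/n) R^(2/3) S^(1/2) = (1/0.016) × 0.5029^(2/3) × 0.008696^(1/2) = 3.69 m/s.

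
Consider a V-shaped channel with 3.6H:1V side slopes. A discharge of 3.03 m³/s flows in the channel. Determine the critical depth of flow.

At critical depth, Q² T / (g A³) = 1, i.e. A³/T = Q²/g = 3.03²/9.81 = 0.9359.
Try y = 0.865 m: A³/T = 3.138 — too large.
Try y = 0.507 m: A³/T = 0.2171 — too small.
Try y = 0.679 m: A³/T = 0.9352 — close enough.

y_c = 0.679 m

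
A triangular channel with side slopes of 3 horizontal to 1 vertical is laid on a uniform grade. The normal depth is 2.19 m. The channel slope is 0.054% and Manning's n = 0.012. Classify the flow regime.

For a triangular section with side slope z = 3: A = zy² = 3×2.19² = 14.39 m²; P = 2y√(1+z²) = 2×2.19×3.162 = 13.85 m.
Hydraulic radius R = A/P = 14.39/13.85 = 1.039 m.
V = (1/n) R^(2/3) √S = (1/0.012) × 1.039^(2/3) × √0.00054 = 1.986 m/s. Hydraulic depth D_h = A/T = 14.39/13.14 = 1.095 m.
Froude number Fr = V/√(g·D_h) = 1.986/√(9.81×1.095) = 0.606, which is less than 1, so the flow is subcritical.

subcritical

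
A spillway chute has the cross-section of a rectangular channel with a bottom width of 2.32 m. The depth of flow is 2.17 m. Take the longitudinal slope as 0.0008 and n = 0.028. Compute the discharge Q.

Flow area A = b·y = 2.32 × 2.17 = 5.034 m². Wetted perimeter P = b + 2y = 2.32 + 2×2.17 = 6.66 m.
Hydraulic radius R = A/P = 5.034/6.66 = 0.7559 m.
Manning's equation: Q = (1/n) A R^(2/3) S^(1/2) = (1/0.028) × 5.034 × 0.7559^(2/3) × 0.0008^(1/2) = 4.22 m³/s.

Q = 4.22 m³/s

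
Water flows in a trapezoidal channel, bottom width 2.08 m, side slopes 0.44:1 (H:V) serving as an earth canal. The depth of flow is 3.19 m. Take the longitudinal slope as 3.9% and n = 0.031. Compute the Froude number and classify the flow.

With bottom width b = 2.08 m and side slope z = 0.44: A = (b + zy)y = (2.08 + 0.44×3.19)×3.19 = 11.11 m²; P = b + 2y√(1+z²) = 2.08 + 2×3.19×1.093 = 9.05 m.
Hydraulic radius R = A/P = 11.11/9.05 = 1.228 m.
V = (1/n) R^(2/3) √S = (1/0.031) × 1.228^(2/3) × √0.039 = 7.305 m/s. Hydraulic depth D_h = A/T = 11.11/4.887 = 2.274 m.
Froude number Fr = V/√(g·D_h) = 7.305/√(9.81×2.274) = 1.55, which is greater than 1, so the flow is supercritical.

supercritical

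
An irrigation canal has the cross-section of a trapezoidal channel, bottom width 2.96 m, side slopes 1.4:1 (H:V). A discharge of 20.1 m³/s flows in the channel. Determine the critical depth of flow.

y_c = 1.35 m

At critical depth, Q² T / (g A³) = 1, i.e. A³/T = Q²/g = 20.1²/9.81 = 41.18.
At y = 1.01 m: A³/T = 14.9 — short.
At y = 1.61 m: A³/T = 79.21 — over.
At y = 1.35 m: A³/T = 41.65 — close enough.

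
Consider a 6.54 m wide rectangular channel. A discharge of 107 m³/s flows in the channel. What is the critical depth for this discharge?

For a rectangular channel, critical depth y_c = (q²/g)^(1/3) where q = Q/b = 107/6.54 = 16.36 m²/s.
So y_c = (16.36²/9.81)^(1/3) = 3.01 m.

y_c = 3.01 m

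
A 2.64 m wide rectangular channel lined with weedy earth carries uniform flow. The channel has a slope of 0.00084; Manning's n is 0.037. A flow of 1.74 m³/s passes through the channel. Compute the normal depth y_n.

Manning's equation rearranged: A R^(2/3) = nQ / (1·√S) = 0.037 × 1.74 / (√0.00084) = 2.221.
Try y = 0.914 m: A R^(2/3) = 1.6 — low.
Try y = 1.47 m: A R^(2/3) = 3.046 — high.
Try y = 1.16 m: A R^(2/3) = 2.22 — ≈ 2.221.

y_n = 1.16 m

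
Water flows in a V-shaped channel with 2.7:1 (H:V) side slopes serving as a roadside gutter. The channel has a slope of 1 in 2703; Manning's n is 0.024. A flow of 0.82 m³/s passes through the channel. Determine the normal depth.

Manning's equation rearranged: A R^(2/3) = nQ / (1·√S) = 0.024 × 0.82 / (√0.00037) = 1.023.
Try y = 1.07 m: A R^(2/3) = 1.952 — high.
Try y = 0.751 m: A R^(2/3) = 0.7593 — low.
Try y = 0.84 m: A R^(2/3) = 1.024 — ≈ 1.023.

y_n = 0.84 m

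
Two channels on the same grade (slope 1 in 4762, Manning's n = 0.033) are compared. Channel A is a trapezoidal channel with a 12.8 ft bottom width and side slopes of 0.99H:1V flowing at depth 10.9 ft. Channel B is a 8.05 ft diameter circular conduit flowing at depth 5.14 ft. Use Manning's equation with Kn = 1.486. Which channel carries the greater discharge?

channel A

Channel A: With bottom width b = 12.8 ft and side slope z = 0.99: A = (b + zy)y = (12.8 + 0.99×10.9)×10.9 = 257.1 ft²; P = b + 2y√(1+z²) = 12.8 + 2×10.9×1.407 = 43.48 ft. Hydraulic radius R = A/P = 257.1/43.48 = 5.915 ft. Q_A = (1.486/0.033)·257.1·5.915^(2/3)·√0.00021 = 548.8 ft³/s.
Channel B: For a circular section of diameter D = 8.05 ft at depth y = 5.14 ft, the central angle is θ = 2 arccos(1 − 2y/D) = 3.703 rad. Then A = (D²/8)(θ − sin θ) = 34.31 ft² and P = Dθ/2 = 14.9 ft. Hydraulic radius R = A/P = 34.31/14.9 = 2.302 ft. Q_B = (1.486/0.033)·34.31·2.302^(2/3)·√0.00021 = 39.03 ft³/s.
Q_A = 548.8 ft³/s vs Q_B = 39.03 ft³/s, so channel A carries more.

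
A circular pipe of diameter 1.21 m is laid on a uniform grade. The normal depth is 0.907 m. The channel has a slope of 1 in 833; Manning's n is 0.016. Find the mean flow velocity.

V = 1.11 m/s

For a circular section of diameter D = 1.21 m at depth y = 0.907 m, the central angle is θ = 2 arccos(1 − 2y/D) = 4.187 rad. Then A = (D²/8)(θ − sin θ) = 0.9246 m² and P = Dθ/2 = 2.533 m.
Hydraulic radius R = A/P = 0.9246/2.533 = 0.365 m.
From Manning's equation, V = (1/n) R^(2/3) S^(1/2) = (1/0.016) × 0.365^(2/3) × 0.0012^(1/2) = 1.11 m/s.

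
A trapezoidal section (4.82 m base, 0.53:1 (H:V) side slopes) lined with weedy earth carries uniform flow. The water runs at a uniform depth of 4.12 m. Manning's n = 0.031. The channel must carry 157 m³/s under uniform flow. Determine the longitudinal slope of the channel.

With bottom width b = 4.82 m and side slope z = 0.53: A = (b + zy)y = (4.82 + 0.53×4.12)×4.12 = 28.85 m²; P = b + 2y√(1+z²) = 4.82 + 2×4.12×1.132 = 14.15 m.
Hydraulic radius R = A/P = 28.85/14.15 = 2.04 m.
From Manning's equation, S = [nQ / (1 A R^(2/3))]² = [0.031 × 157 / (1 × 28.85 × 2.04^(2/3))]² = 0.011.

S = 0.011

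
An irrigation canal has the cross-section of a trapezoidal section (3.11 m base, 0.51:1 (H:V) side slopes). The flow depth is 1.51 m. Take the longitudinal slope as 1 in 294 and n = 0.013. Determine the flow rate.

With bottom width b = 3.11 m and side slope z = 0.51: A = (b + zy)y = (3.11 + 0.51×1.51)×1.51 = 5.859 m²; P = b + 2y√(1+z²) = 3.11 + 2×1.51×1.123 = 6.5 m.
Hydraulic radius R = A/P = 5.859/6.5 = 0.9014 m.
Manning's equation: Q = (1/n) A R^(2/3) S^(1/2) = (1/0.013) × 5.859 × 0.9014^(2/3) × 0.003401^(1/2) = 24.5 m³/s.

Q = 24.5 m³/s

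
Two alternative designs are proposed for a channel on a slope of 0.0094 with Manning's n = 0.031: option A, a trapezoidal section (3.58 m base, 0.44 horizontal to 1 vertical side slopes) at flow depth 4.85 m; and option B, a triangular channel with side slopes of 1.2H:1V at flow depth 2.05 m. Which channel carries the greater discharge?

channel A

Channel A: With bottom width b = 3.58 m and side slope z = 0.44: A = (b + zy)y = (3.58 + 0.44×4.85)×4.85 = 27.71 m²; P = b + 2y√(1+z²) = 3.58 + 2×4.85×1.093 = 14.18 m. Hydraulic radius R = A/P = 27.71/14.18 = 1.955 m. Q_A = (1/0.031)·27.71·1.955^(2/3)·√0.0094 = 135.5 m³/s.
Channel B: For a triangular section with side slope z = 1.2: A = zy² = 1.2×2.05² = 5.043 m²; P = 2y√(1+z²) = 2×2.05×1.562 = 6.404 m. Hydraulic radius R = A/P = 5.043/6.404 = 0.7874 m. Q_B = (1/0.031)·5.043·0.7874^(2/3)·√0.0094 = 13.45 m³/s.
Q_A = 135.5 m³/s vs Q_B = 13.45 m³/s, so channel A carries more.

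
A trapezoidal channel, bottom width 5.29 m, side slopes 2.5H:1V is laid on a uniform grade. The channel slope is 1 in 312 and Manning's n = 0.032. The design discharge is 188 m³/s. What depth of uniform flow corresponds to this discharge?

y_n = 4.01 m

Manning's equation rearranged: A R^(2/3) = nQ / (1·√S) = 0.032 × 188 / (√0.003205) = 106.3.
Trying y = 2.99 m: A R^(2/3) = 56.15 — short.
Trying y = 4.01 m: A R^(2/3) = 106.5 — ≈ 106.3.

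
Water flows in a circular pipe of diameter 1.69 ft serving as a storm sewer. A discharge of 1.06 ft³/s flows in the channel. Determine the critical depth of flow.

y_c = 0.372 ft

At critical depth, Q² T / (g A³) = 1, i.e. A³/T = Q²/g = 1.06²/32.2 = 0.03489.
Try y = 0.321 ft: A³/T = 0.01968 — too small.
Try y = 0.405 ft: A³/T = 0.04886 — too large.
Try y = 0.372 ft: A³/T = 0.03506 — ≈ 0.03489.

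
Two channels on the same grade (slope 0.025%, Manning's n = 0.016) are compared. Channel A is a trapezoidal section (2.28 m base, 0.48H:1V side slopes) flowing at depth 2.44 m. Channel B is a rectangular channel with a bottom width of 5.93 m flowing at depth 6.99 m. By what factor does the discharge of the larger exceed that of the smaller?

7.56

Channel A: With bottom width b = 2.28 m and side slope z = 0.48: A = (b + zy)y = (2.28 + 0.48×2.44)×2.44 = 8.421 m²; P = b + 2y√(1+z²) = 2.28 + 2×2.44×1.109 = 7.693 m. Hydraulic radius R = A/P = 8.421/7.693 = 1.095 m. Q_A = (1/0.016)·8.421·1.095^(2/3)·√0.00025 = 8.839 m³/s.
Channel B: Flow area A = b·y = 5.93 × 6.99 = 41.45 m². Wetted perimeter P = b + 2y = 5.93 + 2×6.99 = 19.91 m. Hydraulic radius R = A/P = 41.45/19.91 = 2.082 m. Q_B = (1/0.016)·41.45·2.082^(2/3)·√0.00025 = 66.79 m³/s.
The larger discharge is 66.79 m³/s and the smaller is 8.839 m³/s; the ratio is 7.56.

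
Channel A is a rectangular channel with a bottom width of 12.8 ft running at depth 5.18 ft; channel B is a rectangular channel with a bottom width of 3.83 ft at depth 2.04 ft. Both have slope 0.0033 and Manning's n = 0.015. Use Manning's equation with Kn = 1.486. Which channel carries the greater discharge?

Channel A: Flow area A = b·y = 12.8 × 5.18 = 66.3 ft². Wetted perimeter P = b + 2y = 12.8 + 2×5.18 = 23.16 ft. Hydraulic radius R = A/P = 66.3/23.16 = 2.863 ft. Q_A = (1.486/0.015)·66.3·2.863^(2/3)·√0.0033 = 760.8 ft³/s.
Channel B: Flow area A = b·y = 3.83 × 2.04 = 7.813 ft². Wetted perimeter P = b + 2y = 3.83 + 2×2.04 = 7.91 ft. Hydraulic radius R = A/P = 7.813/7.91 = 0.9878 ft. Q_B = (1.486/0.015)·7.813·0.9878^(2/3)·√0.0033 = 44.1 ft³/s.
Q_A = 760.8 ft³/s vs Q_B = 44.1 ft³/s, so channel A carries more.

channel A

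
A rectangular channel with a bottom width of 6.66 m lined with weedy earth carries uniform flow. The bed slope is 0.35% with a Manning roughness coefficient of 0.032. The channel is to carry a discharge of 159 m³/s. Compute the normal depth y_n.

Manning's equation rearranged: A R^(2/3) = nQ / (1·√S) = 0.032 × 159 / (√0.0035) = 86.
Trying y = 8.85 m: A R^(2/3) = 106.2 — too large.
Trying y = 5.72 m: A R^(2/3) = 62.56 — too small.
Trying y = 7.42 m: A R^(2/3) = 86.07 — close enough.

y_n = 7.42 m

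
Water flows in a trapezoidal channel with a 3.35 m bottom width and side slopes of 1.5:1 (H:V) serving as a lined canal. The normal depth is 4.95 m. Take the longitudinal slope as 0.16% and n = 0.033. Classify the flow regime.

subcritical

With bottom width b = 3.35 m and side slope z = 1.5: A = (b + zy)y = (3.35 + 1.5×4.95)×4.95 = 53.34 m²; P = b + 2y√(1+z²) = 3.35 + 2×4.95×1.803 = 21.2 m.
Hydraulic radius R = A/P = 53.34/21.2 = 2.516 m.
V = (1/n) R^(2/3) √S = (1/0.033) × 2.516^(2/3) × √0.0016 = 2.242 m/s. Hydraulic depth D_h = A/T = 53.34/18.2 = 2.931 m.
Froude number Fr = V/√(g·D_h) = 2.242/√(9.81×2.931) = 0.418, which is less than 1, so the flow is subcritical.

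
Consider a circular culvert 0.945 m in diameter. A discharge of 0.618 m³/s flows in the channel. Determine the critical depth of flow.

y_c = 0.453 m

At critical depth, Q² T / (g A³) = 1, i.e. A³/T = Q²/g = 0.618²/9.81 = 0.03893.
At y = 0.504 m: A³/T = 0.0584 — over.
At y = 0.453 m: A³/T = 0.03885 — ≈ 0.03893.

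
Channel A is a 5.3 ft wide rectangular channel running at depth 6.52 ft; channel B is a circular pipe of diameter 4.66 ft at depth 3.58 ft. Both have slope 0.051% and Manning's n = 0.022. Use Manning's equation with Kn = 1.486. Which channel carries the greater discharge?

Channel A: Flow area A = b·y = 5.3 × 6.52 = 34.56 ft². Wetted perimeter P = b + 2y = 5.3 + 2×6.52 = 18.34 ft. Hydraulic radius R = A/P = 34.56/18.34 = 1.884 ft. Q_A = (1.486/0.022)·34.56·1.884^(2/3)·√0.00051 = 80.41 ft³/s.
Channel B: For a circular section of diameter D = 4.66 ft at depth y = 3.58 ft, the central angle is θ = 2 arccos(1 − 2y/D) = 4.274 rad. Then A = (D²/8)(θ − sin θ) = 14.06 ft² and P = Dθ/2 = 9.959 ft. Hydraulic radius R = A/P = 14.06/9.959 = 1.412 ft. Q_B = (1.486/0.022)·14.06·1.412^(2/3)·√0.00051 = 26.99 ft³/s.
Q_A = 80.41 ft³/s vs Q_B = 26.99 ft³/s, so channel A carries more.

channel A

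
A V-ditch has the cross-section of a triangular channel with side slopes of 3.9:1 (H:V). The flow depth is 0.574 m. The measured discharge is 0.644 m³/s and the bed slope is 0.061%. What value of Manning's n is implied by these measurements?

n = 0.021

For a triangular section with side slope z = 3.9: A = zy² = 3.9×0.574² = 1.285 m²; P = 2y√(1+z²) = 2×0.574×4.026 = 4.622 m.
Hydraulic radius R = A/P = 1.285/4.622 = 0.278 m.
Rearranging Manning's equation: n = (1/Q) A R^(2/3) S^(1/2) = (1/0.644) × 1.285 × 0.278^(2/3) × √0.00061 = 0.021.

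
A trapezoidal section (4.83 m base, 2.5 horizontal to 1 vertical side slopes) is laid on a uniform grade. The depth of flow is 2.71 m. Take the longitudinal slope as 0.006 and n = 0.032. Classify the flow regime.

subcritical

With bottom width b = 4.83 m and side slope z = 2.5: A = (b + zy)y = (4.83 + 2.5×2.71)×2.71 = 31.45 m²; P = b + 2y√(1+z²) = 4.83 + 2×2.71×2.693 = 19.42 m.
Hydraulic radius R = A/P = 31.45/19.42 = 1.619 m.
V = (1/n) R^(2/3) √S = (1/0.032) × 1.619^(2/3) × √0.006 = 3.338 m/s. Hydraulic depth D_h = A/T = 31.45/18.38 = 1.711 m.
Froude number Fr = V/√(g·D_h) = 3.338/√(9.81×1.711) = 0.815, which is less than 1, so the flow is subcritical.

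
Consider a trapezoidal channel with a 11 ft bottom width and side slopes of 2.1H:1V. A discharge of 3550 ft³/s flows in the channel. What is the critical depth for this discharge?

At critical depth, Q² T / (g A³) = 1, i.e. A³/T = Q²/g = 3550²/32.2 = 391400.
Trying y = 11.3 ft: A³/T = 1034000 — high.
Trying y = 8.96 ft: A³/T = 392100 — ≈ 391400.

y_c = 8.96 ft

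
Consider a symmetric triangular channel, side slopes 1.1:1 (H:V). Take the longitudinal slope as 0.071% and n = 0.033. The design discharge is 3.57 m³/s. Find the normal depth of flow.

y_n = 2.16 m

Manning's equation rearranged: A R^(2/3) = nQ / (1·√S) = 0.033 × 3.57 / (√0.00071) = 4.421.
Try y = 1.75 m: A R^(2/3) = 2.521 — too small.
Try y = 2.76 m: A R^(2/3) = 8.497 — too large.
Try y = 2.16 m: A R^(2/3) = 4.42 — ≈ 4.421.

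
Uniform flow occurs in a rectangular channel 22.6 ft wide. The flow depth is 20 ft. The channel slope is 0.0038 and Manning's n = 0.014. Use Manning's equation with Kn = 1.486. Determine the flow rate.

Q = 11000 ft³/s

Flow area A = b·y = 22.6 × 20 = 452 ft². Wetted perimeter P = b + 2y = 22.6 + 2×20 = 62.6 ft.
Hydraulic radius R = A/P = 452/62.6 = 7.22 ft.
Manning's equation: Q = (1.486/n) A R^(2/3) S^(1/2) = (1.486/0.014) × 452 × 7.22^(2/3) × 0.0038^(1/2) = 11000 ft³/s.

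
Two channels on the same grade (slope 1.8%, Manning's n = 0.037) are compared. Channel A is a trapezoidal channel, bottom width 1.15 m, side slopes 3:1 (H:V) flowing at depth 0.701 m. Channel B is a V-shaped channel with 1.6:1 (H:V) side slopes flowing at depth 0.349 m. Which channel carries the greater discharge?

Channel A: With bottom width b = 1.15 m and side slope z = 3: A = (b + zy)y = (1.15 + 3×0.701)×0.701 = 2.28 m²; P = b + 2y√(1+z²) = 1.15 + 2×0.701×3.162 = 5.584 m. Hydraulic radius R = A/P = 2.28/5.584 = 0.4084 m. Q_A = (1/0.037)·2.28·0.4084^(2/3)·√0.018 = 4.552 m³/s.
Channel B: For a triangular section with side slope z = 1.6: A = zy² = 1.6×0.349² = 0.1949 m²; P = 2y√(1+z²) = 2×0.349×1.887 = 1.317 m. Hydraulic radius R = A/P = 0.1949/1.317 = 0.148 m. Q_B = (1/0.037)·0.1949·0.148^(2/3)·√0.018 = 0.1977 m³/s.
Q_A = 4.552 m³/s vs Q_B = 0.1977 m³/s, so channel A carries more.

channel A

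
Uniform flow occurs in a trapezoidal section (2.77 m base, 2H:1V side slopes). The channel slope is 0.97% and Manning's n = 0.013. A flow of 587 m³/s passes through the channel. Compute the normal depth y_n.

y_n = 4.17 m

Manning's equation rearranged: A R^(2/3) = nQ / (1·√S) = 0.013 × 587 / (√0.0097) = 77.48.
Trying y = 3.66 m: A R^(2/3) = 57.24 — short.
Trying y = 5.02 m: A R^(2/3) = 120 — over.
Trying y = 4.17 m: A R^(2/3) = 77.49 — close enough.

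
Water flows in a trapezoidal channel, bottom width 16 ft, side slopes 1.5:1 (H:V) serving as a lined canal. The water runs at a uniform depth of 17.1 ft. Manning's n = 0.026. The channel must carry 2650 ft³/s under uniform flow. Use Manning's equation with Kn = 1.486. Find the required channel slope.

With bottom width b = 16 ft and side slope z = 1.5: A = (b + zy)y = (16 + 1.5×17.1)×17.1 = 712.2 ft²; P = b + 2y√(1+z²) = 16 + 2×17.1×1.803 = 77.65 ft.
Hydraulic radius R = A/P = 712.2/77.65 = 9.172 ft.
From Manning's equation, S = [nQ / (1.486 A R^(2/3))]² = [0.026 × 2650 / (1.486 × 712.2 × 9.172^(2/3))]² = 0.000221.

S = 0.000221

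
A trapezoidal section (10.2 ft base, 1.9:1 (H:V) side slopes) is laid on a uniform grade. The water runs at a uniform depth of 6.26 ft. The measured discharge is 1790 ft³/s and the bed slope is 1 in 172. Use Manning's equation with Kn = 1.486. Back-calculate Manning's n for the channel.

n = 0.0211

With bottom width b = 10.2 ft and side slope z = 1.9: A = (b + zy)y = (10.2 + 1.9×6.26)×6.26 = 138.3 ft²; P = b + 2y√(1+z²) = 10.2 + 2×6.26×2.147 = 37.08 ft.
Hydraulic radius R = A/P = 138.3/37.08 = 3.73 ft.
Rearranging Manning's equation: n = (1.486/Q) A R^(2/3) S^(1/2) = (1.486/1790) × 138.3 × 3.73^(2/3) × √0.005814 = 0.0211.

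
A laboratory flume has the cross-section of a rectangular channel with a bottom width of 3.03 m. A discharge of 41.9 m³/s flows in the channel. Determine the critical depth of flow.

y_c = 2.69 m

For a rectangular channel, critical depth y_c = (q²/g)^(1/3) where q = Q/b = 41.9/3.03 = 13.83 m²/s.
So y_c = (13.83²/9.81)^(1/3) = 2.69 m.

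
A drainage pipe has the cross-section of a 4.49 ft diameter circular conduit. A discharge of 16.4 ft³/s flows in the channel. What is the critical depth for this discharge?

y_c = 1.15 ft

At critical depth, Q² T / (g A³) = 1, i.e. A³/T = Q²/g = 16.4²/32.2 = 8.353.
Try y = 1.27 ft: A³/T = 12.33 — over.
Try y = 0.847 ft: A³/T = 2.536 — short.
Try y = 1.15 ft: A³/T = 8.382 — ≈ 8.353.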